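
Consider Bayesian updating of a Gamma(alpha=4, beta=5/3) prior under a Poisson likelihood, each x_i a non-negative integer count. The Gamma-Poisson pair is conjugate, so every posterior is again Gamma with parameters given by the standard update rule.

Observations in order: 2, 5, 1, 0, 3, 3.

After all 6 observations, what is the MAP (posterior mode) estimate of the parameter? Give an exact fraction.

51/23

obs 1: x=2 → posterior Gamma(6, 8/3)
obs 2: x=5 → posterior Gamma(11, 11/3)
obs 3: x=1 → posterior Gamma(12, 14/3)
obs 4: x=0 → posterior Gamma(12, 17/3)
obs 5: x=3 → posterior Gamma(15, 20/3)
obs 6: x=3 → posterior Gamma(18, 23/3)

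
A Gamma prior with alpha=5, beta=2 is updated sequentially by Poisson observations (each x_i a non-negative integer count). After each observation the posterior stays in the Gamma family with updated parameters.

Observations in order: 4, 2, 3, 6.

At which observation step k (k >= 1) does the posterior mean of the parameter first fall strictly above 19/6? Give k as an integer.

obs 1: x=4 → posterior Gamma(9, 3)
obs 2: x=2 → posterior Gamma(11, 4)
obs 3: x=3 → posterior Gamma(14, 5)
obs 4: x=6 → posterior Gamma(20, 6)

k = 4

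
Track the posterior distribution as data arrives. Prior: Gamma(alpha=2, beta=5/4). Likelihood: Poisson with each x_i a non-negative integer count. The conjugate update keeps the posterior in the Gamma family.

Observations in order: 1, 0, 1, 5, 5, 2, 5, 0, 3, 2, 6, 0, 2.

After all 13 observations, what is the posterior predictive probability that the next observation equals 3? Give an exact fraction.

obs 1: x=1 → posterior Gamma(3, 9/4)
obs 2: x=0 → posterior Gamma(3, 13/4)
obs 3: x=1 → posterior Gamma(4, 17/4)
obs 4: x=5 → posterior Gamma(9, 21/4)
obs 5: x=5 → posterior Gamma(14, 25/4)
obs 6: x=2 → posterior Gamma(16, 29/4)
obs 7: x=5 → posterior Gamma(21, 33/4)
obs 8: x=0 → posterior Gamma(21, 37/4)
obs 9: x=3 → posterior Gamma(24, 41/4)
obs 10: x=2 → posterior Gamma(26, 45/4)
obs 11: x=6 → posterior Gamma(32, 49/4)
obs 12: x=0 → posterior Gamma(32, 53/4)
obs 13: x=2 → posterior Gamma(34, 57/4)

228888134013598846737627373016147600295781843843704918002206583040/1140785245133792616459552368536071392807825497489589915543355119821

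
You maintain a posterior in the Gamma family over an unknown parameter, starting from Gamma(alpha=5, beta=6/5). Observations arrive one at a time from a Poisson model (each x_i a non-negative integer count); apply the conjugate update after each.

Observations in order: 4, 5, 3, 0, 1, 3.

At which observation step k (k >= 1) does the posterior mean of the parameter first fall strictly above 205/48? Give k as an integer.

obs 1: x=4 → posterior Gamma(9, 11/5)
obs 2: x=5 → posterior Gamma(14, 16/5)
obs 3: x=3 → posterior Gamma(17, 21/5)
obs 4: x=0 → posterior Gamma(17, 26/5)
obs 5: x=1 → posterior Gamma(18, 31/5)
obs 6: x=3 → posterior Gamma(21, 36/5)

k = 2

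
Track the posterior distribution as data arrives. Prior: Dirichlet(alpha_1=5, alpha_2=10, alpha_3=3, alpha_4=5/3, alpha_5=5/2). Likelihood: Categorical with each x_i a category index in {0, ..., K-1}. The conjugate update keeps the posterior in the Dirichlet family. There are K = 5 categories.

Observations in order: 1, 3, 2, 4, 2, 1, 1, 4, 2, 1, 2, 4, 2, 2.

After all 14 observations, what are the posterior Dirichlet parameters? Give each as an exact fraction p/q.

alpha_1=5, alpha_2=14, alpha_3=9, alpha_4=8/3, alpha_5=11/2

obs 1: x=1 → posterior Dirichlet(5, 11, 3, 5/3, 5/2)
obs 2: x=3 → posterior Dirichlet(5, 11, 3, 8/3, 5/2)
obs 3: x=2 → posterior Dirichlet(5, 11, 4, 8/3, 5/2)
obs 4: x=4 → posterior Dirichlet(5, 11, 4, 8/3, 7/2)
obs 5: x=2 → posterior Dirichlet(5, 11, 5, 8/3, 7/2)
obs 6: x=1 → posterior Dirichlet(5, 12, 5, 8/3, 7/2)
obs 7: x=1 → posterior Dirichlet(5, 13, 5, 8/3, 7/2)
obs 8: x=4 → posterior Dirichlet(5, 13, 5, 8/3, 9/2)
obs 9: x=2 → posterior Dirichlet(5, 13, 6, 8/3, 9/2)
obs 10: x=1 → posterior Dirichlet(5, 14, 6, 8/3, 9/2)
obs 11: x=2 → posterior Dirichlet(5, 14, 7, 8/3, 9/2)
obs 12: x=4 → posterior Dirichlet(5, 14, 7, 8/3, 11/2)
obs 13: x=2 → posterior Dirichlet(5, 14, 8, 8/3, 11/2)
obs 14: x=2 → posterior Dirichlet(5, 14, 9, 8/3, 11/2)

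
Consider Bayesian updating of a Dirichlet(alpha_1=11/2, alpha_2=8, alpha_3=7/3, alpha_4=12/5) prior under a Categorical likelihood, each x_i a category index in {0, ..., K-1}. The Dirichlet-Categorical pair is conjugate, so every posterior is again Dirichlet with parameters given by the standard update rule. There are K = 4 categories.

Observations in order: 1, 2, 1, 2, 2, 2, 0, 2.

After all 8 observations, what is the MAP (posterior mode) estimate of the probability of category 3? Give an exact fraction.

obs 1: x=1 → posterior Dirichlet(11/2, 9, 7/3, 12/5)
obs 2: x=2 → posterior Dirichlet(11/2, 9, 10/3, 12/5)
obs 3: x=1 → posterior Dirichlet(11/2, 10, 10/3, 12/5)
obs 4: x=2 → posterior Dirichlet(11/2, 10, 13/3, 12/5)
obs 5: x=2 → posterior Dirichlet(11/2, 10, 16/3, 12/5)
obs 6: x=2 → posterior Dirichlet(11/2, 10, 19/3, 12/5)
obs 7: x=0 → posterior Dirichlet(13/2, 10, 19/3, 12/5)
obs 8: x=2 → posterior Dirichlet(13/2, 10, 22/3, 12/5)

42/667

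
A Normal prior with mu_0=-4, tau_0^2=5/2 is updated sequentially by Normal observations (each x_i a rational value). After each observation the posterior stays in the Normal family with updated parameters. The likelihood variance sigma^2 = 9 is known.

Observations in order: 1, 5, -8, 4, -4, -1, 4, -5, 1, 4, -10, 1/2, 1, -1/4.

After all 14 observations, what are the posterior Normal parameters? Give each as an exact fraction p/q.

obs 1: x=1 → posterior Normal(-67/23, 45/23)
obs 2: x=5 → posterior Normal(-3/2, 45/28)
obs 3: x=-8 → posterior Normal(-82/33, 15/11)
obs 4: x=4 → posterior Normal(-31/19, 45/38)
obs 5: x=-4 → posterior Normal(-82/43, 45/43)
obs 6: x=-1 → posterior Normal(-29/16, 15/16)
obs 7: x=4 → posterior Normal(-67/53, 45/53)
obs 8: x=-5 → posterior Normal(-46/29, 45/58)
obs 9: x=1 → posterior Normal(-29/21, 5/7)
obs 10: x=4 → posterior Normal(-67/68, 45/68)
obs 11: x=-10 → posterior Normal(-117/73, 45/73)
obs 12: x=1/2 → posterior Normal(-229/156, 15/26)
obs 13: x=1 → posterior Normal(-219/166, 45/83)
obs 14: x=-1/4 → posterior Normal(-443/352, 45/88)

mu_0=-443/352, tau_0^2=45/88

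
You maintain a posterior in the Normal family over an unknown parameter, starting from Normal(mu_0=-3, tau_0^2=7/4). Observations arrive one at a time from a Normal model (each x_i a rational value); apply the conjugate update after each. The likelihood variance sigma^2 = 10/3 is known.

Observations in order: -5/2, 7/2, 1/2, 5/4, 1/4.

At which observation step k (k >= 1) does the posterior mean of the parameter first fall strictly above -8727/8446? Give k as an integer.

k = 3

obs 1: x=-5/2 → posterior Normal(-345/122, 70/61)
obs 2: x=7/2 → posterior Normal(-99/82, 35/41)
obs 3: x=1/2 → posterior Normal(-177/206, 70/103)
obs 4: x=5/4 → posterior Normal(-249/496, 35/62)
obs 5: x=1/4 → posterior Normal(-57/145, 14/29)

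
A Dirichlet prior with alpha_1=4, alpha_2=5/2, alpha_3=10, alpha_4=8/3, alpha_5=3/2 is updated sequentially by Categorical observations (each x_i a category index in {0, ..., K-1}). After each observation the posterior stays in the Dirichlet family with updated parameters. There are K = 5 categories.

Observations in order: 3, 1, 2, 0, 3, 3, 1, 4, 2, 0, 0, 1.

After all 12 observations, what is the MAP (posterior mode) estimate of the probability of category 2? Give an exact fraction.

33/83

obs 1: x=3 → posterior Dirichlet(4, 5/2, 10, 11/3, 3/2)
obs 2: x=1 → posterior Dirichlet(4, 7/2, 10, 11/3, 3/2)
obs 3: x=2 → posterior Dirichlet(4, 7/2, 11, 11/3, 3/2)
obs 4: x=0 → posterior Dirichlet(5, 7/2, 11, 11/3, 3/2)
obs 5: x=3 → posterior Dirichlet(5, 7/2, 11, 14/3, 3/2)
obs 6: x=3 → posterior Dirichlet(5, 7/2, 11, 17/3, 3/2)
obs 7: x=1 → posterior Dirichlet(5, 9/2, 11, 17/3, 3/2)
obs 8: x=4 → posterior Dirichlet(5, 9/2, 11, 17/3, 5/2)
obs 9: x=2 → posterior Dirichlet(5, 9/2, 12, 17/3, 5/2)
obs 10: x=0 → posterior Dirichlet(6, 9/2, 12, 17/3, 5/2)
obs 11: x=0 → posterior Dirichlet(7, 9/2, 12, 17/3, 5/2)
obs 12: x=1 → posterior Dirichlet(7, 11/2, 12, 17/3, 5/2)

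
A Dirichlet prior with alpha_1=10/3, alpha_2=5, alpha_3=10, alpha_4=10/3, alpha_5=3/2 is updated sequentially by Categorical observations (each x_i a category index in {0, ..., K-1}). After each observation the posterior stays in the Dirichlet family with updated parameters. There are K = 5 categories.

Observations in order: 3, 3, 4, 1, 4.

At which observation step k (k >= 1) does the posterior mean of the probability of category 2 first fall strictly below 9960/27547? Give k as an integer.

k = 5

obs 1: x=3 → posterior Dirichlet(10/3, 5, 10, 13/3, 3/2)
obs 2: x=3 → posterior Dirichlet(10/3, 5, 10, 16/3, 3/2)
obs 3: x=4 → posterior Dirichlet(10/3, 5, 10, 16/3, 5/2)
obs 4: x=1 → posterior Dirichlet(10/3, 6, 10, 16/3, 5/2)
obs 5: x=4 → posterior Dirichlet(10/3, 6, 10, 16/3, 7/2)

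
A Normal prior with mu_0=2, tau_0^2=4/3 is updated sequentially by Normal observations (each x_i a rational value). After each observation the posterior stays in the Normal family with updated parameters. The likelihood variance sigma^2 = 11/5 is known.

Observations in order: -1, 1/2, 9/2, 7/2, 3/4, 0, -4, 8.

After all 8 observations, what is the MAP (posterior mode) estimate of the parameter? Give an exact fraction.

311/193

obs 1: x=-1 → posterior Normal(46/53, 44/53)
obs 2: x=1/2 → posterior Normal(56/73, 44/73)
obs 3: x=9/2 → posterior Normal(146/93, 44/93)
obs 4: x=7/2 → posterior Normal(216/113, 44/113)
obs 5: x=3/4 → posterior Normal(33/19, 44/133)
obs 6: x=0 → posterior Normal(77/51, 44/153)
obs 7: x=-4 → posterior Normal(151/173, 44/173)
obs 8: x=8 → posterior Normal(311/193, 44/193)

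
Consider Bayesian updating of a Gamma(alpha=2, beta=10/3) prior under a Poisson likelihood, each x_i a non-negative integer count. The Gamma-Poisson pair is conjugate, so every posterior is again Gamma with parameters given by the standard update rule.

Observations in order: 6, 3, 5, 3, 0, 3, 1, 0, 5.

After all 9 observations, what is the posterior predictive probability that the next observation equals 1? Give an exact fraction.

obs 1: x=6 → posterior Gamma(8, 13/3)
obs 2: x=3 → posterior Gamma(11, 16/3)
obs 3: x=5 → posterior Gamma(16, 19/3)
obs 4: x=3 → posterior Gamma(19, 22/3)
obs 5: x=0 → posterior Gamma(19, 25/3)
obs 6: x=3 → posterior Gamma(22, 28/3)
obs 7: x=1 → posterior Gamma(23, 31/3)
obs 8: x=0 → posterior Gamma(23, 34/3)
obs 9: x=5 → posterior Gamma(28, 37/3)

1705562224858195800550692764210159891587431141/7205759403792793600000000000000000000000000000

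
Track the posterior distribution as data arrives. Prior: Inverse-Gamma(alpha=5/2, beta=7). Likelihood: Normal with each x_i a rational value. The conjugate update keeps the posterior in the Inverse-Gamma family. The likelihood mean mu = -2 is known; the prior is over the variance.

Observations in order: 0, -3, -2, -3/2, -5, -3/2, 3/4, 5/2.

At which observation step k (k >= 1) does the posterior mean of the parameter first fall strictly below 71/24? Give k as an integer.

obs 1: x=0 → posterior Inverse-Gamma(3, 9)
obs 2: x=-3 → posterior Inverse-Gamma(7/2, 19/2)
obs 3: x=-2 → posterior Inverse-Gamma(4, 19/2)
obs 4: x=-3/2 → posterior Inverse-Gamma(9/2, 77/8)
obs 5: x=-5 → posterior Inverse-Gamma(5, 113/8)
obs 6: x=-3/2 → posterior Inverse-Gamma(11/2, 57/4)
obs 7: x=3/4 → posterior Inverse-Gamma(6, 577/32)
obs 8: x=5/2 → posterior Inverse-Gamma(13/2, 901/32)

k = 4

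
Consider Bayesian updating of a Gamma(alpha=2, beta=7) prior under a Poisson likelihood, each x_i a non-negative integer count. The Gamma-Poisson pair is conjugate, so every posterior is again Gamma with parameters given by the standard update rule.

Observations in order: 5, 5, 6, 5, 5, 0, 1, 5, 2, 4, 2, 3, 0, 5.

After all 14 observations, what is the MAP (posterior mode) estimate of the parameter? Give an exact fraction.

7/3

obs 1: x=5 → posterior Gamma(7, 8)
obs 2: x=5 → posterior Gamma(12, 9)
obs 3: x=6 → posterior Gamma(18, 10)
obs 4: x=5 → posterior Gamma(23, 11)
obs 5: x=5 → posterior Gamma(28, 12)
obs 6: x=0 → posterior Gamma(28, 13)
obs 7: x=1 → posterior Gamma(29, 14)
obs 8: x=5 → posterior Gamma(34, 15)
obs 9: x=2 → posterior Gamma(36, 16)
obs 10: x=4 → posterior Gamma(40, 17)
obs 11: x=2 → posterior Gamma(42, 18)
obs 12: x=3 → posterior Gamma(45, 19)
obs 13: x=0 → posterior Gamma(45, 20)
obs 14: x=5 → posterior Gamma(50, 21)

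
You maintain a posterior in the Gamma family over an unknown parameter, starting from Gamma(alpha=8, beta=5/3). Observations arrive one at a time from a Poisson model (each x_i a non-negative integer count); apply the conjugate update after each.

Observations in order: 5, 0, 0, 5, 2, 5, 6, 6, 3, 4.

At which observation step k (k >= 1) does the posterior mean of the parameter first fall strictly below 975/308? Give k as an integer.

obs 1: x=5 → posterior Gamma(13, 8/3)
obs 2: x=0 → posterior Gamma(13, 11/3)
obs 3: x=0 → posterior Gamma(13, 14/3)
obs 4: x=5 → posterior Gamma(18, 17/3)
obs 5: x=2 → posterior Gamma(20, 20/3)
obs 6: x=5 → posterior Gamma(25, 23/3)
obs 7: x=6 → posterior Gamma(31, 26/3)
obs 8: x=6 → posterior Gamma(37, 29/3)
obs 9: x=3 → posterior Gamma(40, 32/3)
obs 10: x=4 → posterior Gamma(44, 35/3)

k = 3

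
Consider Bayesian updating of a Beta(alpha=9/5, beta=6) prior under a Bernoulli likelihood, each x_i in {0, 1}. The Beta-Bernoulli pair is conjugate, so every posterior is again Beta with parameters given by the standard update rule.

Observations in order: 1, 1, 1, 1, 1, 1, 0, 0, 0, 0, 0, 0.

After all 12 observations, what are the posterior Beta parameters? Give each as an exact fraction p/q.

obs 1: x=1 → posterior Beta(14/5, 6)
obs 2: x=1 → posterior Beta(19/5, 6)
obs 3: x=1 → posterior Beta(24/5, 6)
obs 4: x=1 → posterior Beta(29/5, 6)
obs 5: x=1 → posterior Beta(34/5, 6)
obs 6: x=1 → posterior Beta(39/5, 6)
obs 7: x=0 → posterior Beta(39/5, 7)
obs 8: x=0 → posterior Beta(39/5, 8)
obs 9: x=0 → posterior Beta(39/5, 9)
obs 10: x=0 → posterior Beta(39/5, 10)
obs 11: x=0 → posterior Beta(39/5, 11)
obs 12: x=0 → posterior Beta(39/5, 12)

alpha=39/5, beta=12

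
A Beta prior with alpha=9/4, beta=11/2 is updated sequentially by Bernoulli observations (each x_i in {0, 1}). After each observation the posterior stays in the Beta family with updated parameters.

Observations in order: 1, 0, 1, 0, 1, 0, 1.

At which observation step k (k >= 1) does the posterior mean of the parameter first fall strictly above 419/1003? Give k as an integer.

k = 7

obs 1: x=1 → posterior Beta(13/4, 11/2)
obs 2: x=0 → posterior Beta(13/4, 13/2)
obs 3: x=1 → posterior Beta(17/4, 13/2)
obs 4: x=0 → posterior Beta(17/4, 15/2)
obs 5: x=1 → posterior Beta(21/4, 15/2)
obs 6: x=0 → posterior Beta(21/4, 17/2)
obs 7: x=1 → posterior Beta(25/4, 17/2)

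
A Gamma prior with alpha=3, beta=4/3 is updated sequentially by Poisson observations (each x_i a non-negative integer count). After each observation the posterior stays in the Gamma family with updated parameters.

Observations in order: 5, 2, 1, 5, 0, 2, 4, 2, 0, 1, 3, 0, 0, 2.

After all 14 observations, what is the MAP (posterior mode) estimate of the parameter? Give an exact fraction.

obs 1: x=5 → posterior Gamma(8, 7/3)
obs 2: x=2 → posterior Gamma(10, 10/3)
obs 3: x=1 → posterior Gamma(11, 13/3)
obs 4: x=5 → posterior Gamma(16, 16/3)
obs 5: x=0 → posterior Gamma(16, 19/3)
obs 6: x=2 → posterior Gamma(18, 22/3)
obs 7: x=4 → posterior Gamma(22, 25/3)
obs 8: x=2 → posterior Gamma(24, 28/3)
obs 9: x=0 → posterior Gamma(24, 31/3)
obs 10: x=1 → posterior Gamma(25, 34/3)
obs 11: x=3 → posterior Gamma(28, 37/3)
obs 12: x=0 → posterior Gamma(28, 40/3)
obs 13: x=0 → posterior Gamma(28, 43/3)
obs 14: x=2 → posterior Gamma(30, 46/3)

87/46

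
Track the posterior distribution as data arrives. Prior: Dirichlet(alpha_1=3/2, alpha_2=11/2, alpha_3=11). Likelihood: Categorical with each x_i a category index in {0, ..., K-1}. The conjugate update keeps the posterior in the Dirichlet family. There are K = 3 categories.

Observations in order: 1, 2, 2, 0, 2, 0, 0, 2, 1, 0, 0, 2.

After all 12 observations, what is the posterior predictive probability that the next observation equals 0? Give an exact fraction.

obs 1: x=1 → posterior Dirichlet(3/2, 13/2, 11)
obs 2: x=2 → posterior Dirichlet(3/2, 13/2, 12)
obs 3: x=2 → posterior Dirichlet(3/2, 13/2, 13)
obs 4: x=0 → posterior Dirichlet(5/2, 13/2, 13)
obs 5: x=2 → posterior Dirichlet(5/2, 13/2, 14)
obs 6: x=0 → posterior Dirichlet(7/2, 13/2, 14)
obs 7: x=0 → posterior Dirichlet(9/2, 13/2, 14)
obs 8: x=2 → posterior Dirichlet(9/2, 13/2, 15)
obs 9: x=1 → posterior Dirichlet(9/2, 15/2, 15)
obs 10: x=0 → posterior Dirichlet(11/2, 15/2, 15)
obs 11: x=0 → posterior Dirichlet(13/2, 15/2, 15)
obs 12: x=2 → posterior Dirichlet(13/2, 15/2, 16)

13/60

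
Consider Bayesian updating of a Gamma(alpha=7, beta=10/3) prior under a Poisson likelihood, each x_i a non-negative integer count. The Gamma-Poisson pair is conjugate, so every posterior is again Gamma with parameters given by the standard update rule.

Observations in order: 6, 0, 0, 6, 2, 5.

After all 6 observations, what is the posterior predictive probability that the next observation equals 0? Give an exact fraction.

obs 1: x=6 → posterior Gamma(13, 13/3)
obs 2: x=0 → posterior Gamma(13, 16/3)
obs 3: x=0 → posterior Gamma(13, 19/3)
obs 4: x=6 → posterior Gamma(19, 22/3)
obs 5: x=2 → posterior Gamma(21, 25/3)
obs 6: x=5 → posterior Gamma(26, 28/3)

42277452950578284263485622772148731904/596216567187872108348956733961803993281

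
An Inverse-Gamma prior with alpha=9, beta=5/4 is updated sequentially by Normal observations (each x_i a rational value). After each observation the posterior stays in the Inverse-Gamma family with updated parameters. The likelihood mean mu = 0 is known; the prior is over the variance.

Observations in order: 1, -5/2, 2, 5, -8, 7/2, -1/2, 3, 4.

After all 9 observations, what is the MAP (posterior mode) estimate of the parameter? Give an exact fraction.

561/116

obs 1: x=1 → posterior Inverse-Gamma(19/2, 7/4)
obs 2: x=-5/2 → posterior Inverse-Gamma(10, 39/8)
obs 3: x=2 → posterior Inverse-Gamma(21/2, 55/8)
obs 4: x=5 → posterior Inverse-Gamma(11, 155/8)
obs 5: x=-8 → posterior Inverse-Gamma(23/2, 411/8)
obs 6: x=7/2 → posterior Inverse-Gamma(12, 115/2)
obs 7: x=-1/2 → posterior Inverse-Gamma(25/2, 461/8)
obs 8: x=3 → posterior Inverse-Gamma(13, 497/8)
obs 9: x=4 → posterior Inverse-Gamma(27/2, 561/8)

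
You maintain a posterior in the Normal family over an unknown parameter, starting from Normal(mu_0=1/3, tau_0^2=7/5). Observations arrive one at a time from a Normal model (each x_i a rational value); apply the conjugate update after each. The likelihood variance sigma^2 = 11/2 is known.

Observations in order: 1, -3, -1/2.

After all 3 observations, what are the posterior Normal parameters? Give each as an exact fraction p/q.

mu_0=-50/291, tau_0^2=77/97

obs 1: x=1 → posterior Normal(97/207, 77/69)
obs 2: x=-3 → posterior Normal(-29/249, 77/83)
obs 3: x=-1/2 → posterior Normal(-50/291, 77/97)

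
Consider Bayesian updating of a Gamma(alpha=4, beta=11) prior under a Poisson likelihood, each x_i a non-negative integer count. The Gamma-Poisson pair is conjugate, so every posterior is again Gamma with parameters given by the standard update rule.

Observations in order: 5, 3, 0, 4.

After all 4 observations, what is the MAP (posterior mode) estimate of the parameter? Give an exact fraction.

1

obs 1: x=5 → posterior Gamma(9, 12)
obs 2: x=3 → posterior Gamma(12, 13)
obs 3: x=0 → posterior Gamma(12, 14)
obs 4: x=4 → posterior Gamma(16, 15)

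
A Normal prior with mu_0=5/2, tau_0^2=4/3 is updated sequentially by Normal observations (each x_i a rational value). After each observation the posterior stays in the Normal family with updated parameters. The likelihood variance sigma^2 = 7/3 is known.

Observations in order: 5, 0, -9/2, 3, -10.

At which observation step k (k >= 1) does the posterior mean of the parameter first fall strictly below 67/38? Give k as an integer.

obs 1: x=5 → posterior Normal(75/22, 28/33)
obs 2: x=0 → posterior Normal(5/2, 28/45)
obs 3: x=-9/2 → posterior Normal(39/38, 28/57)
obs 4: x=3 → posterior Normal(63/46, 28/69)
obs 5: x=-10 → posterior Normal(-17/54, 28/81)

k = 3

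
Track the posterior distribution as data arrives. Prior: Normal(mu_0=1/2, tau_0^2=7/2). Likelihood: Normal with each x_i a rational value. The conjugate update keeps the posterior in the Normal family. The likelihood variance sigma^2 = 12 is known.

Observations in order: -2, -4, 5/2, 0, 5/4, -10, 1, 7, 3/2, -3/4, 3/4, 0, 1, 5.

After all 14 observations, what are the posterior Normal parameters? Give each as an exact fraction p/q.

obs 1: x=-2 → posterior Normal(-2/31, 84/31)
obs 2: x=-4 → posterior Normal(-15/19, 42/19)
obs 3: x=5/2 → posterior Normal(-5/18, 28/15)
obs 4: x=0 → posterior Normal(-25/104, 21/13)
obs 5: x=5/4 → posterior Normal(-15/236, 84/59)
obs 6: x=-10 → posterior Normal(-295/264, 14/11)
obs 7: x=1 → posterior Normal(-267/292, 84/73)
obs 8: x=7 → posterior Normal(-71/320, 21/20)
obs 9: x=3/2 → posterior Normal(-1/12, 28/29)
obs 10: x=-3/4 → posterior Normal(-25/188, 42/47)
obs 11: x=3/4 → posterior Normal(-29/404, 84/101)
obs 12: x=0 → posterior Normal(-29/432, 7/9)
obs 13: x=1 → posterior Normal(-1/460, 84/115)
obs 14: x=5 → posterior Normal(139/488, 42/61)

mu_0=139/488, tau_0^2=42/61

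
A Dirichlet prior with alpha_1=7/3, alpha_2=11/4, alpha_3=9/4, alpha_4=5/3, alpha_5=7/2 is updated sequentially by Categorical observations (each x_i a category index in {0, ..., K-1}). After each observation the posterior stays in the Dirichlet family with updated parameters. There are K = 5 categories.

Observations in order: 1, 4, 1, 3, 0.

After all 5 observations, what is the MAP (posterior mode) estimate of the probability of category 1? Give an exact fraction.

3/10

obs 1: x=1 → posterior Dirichlet(7/3, 15/4, 9/4, 5/3, 7/2)
obs 2: x=4 → posterior Dirichlet(7/3, 15/4, 9/4, 5/3, 9/2)
obs 3: x=1 → posterior Dirichlet(7/3, 19/4, 9/4, 5/3, 9/2)
obs 4: x=3 → posterior Dirichlet(7/3, 19/4, 9/4, 8/3, 9/2)
obs 5: x=0 → posterior Dirichlet(10/3, 19/4, 9/4, 8/3, 9/2)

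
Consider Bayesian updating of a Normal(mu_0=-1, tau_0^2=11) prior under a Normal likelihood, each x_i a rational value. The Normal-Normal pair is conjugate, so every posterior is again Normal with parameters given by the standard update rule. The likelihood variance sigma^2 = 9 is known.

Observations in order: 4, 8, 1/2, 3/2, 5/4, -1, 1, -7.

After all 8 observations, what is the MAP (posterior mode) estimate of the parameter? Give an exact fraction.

327/388

obs 1: x=4 → posterior Normal(7/4, 99/20)
obs 2: x=8 → posterior Normal(123/31, 99/31)
obs 3: x=1/2 → posterior Normal(257/84, 33/14)
obs 4: x=3/2 → posterior Normal(145/53, 99/53)
obs 5: x=5/4 → posterior Normal(635/256, 99/64)
obs 6: x=-1 → posterior Normal(197/100, 33/25)
obs 7: x=1 → posterior Normal(635/344, 99/86)
obs 8: x=-7 → posterior Normal(327/388, 99/97)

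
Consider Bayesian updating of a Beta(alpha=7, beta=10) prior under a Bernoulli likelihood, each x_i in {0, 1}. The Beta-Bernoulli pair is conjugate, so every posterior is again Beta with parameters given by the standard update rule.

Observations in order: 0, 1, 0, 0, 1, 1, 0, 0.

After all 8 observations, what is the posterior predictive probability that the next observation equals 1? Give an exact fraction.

obs 1: x=0 → posterior Beta(7, 11)
obs 2: x=1 → posterior Beta(8, 11)
obs 3: x=0 → posterior Beta(8, 12)
obs 4: x=0 → posterior Beta(8, 13)
obs 5: x=1 → posterior Beta(9, 13)
obs 6: x=1 → posterior Beta(10, 13)
obs 7: x=0 → posterior Beta(10, 14)
obs 8: x=0 → posterior Beta(10, 15)

2/5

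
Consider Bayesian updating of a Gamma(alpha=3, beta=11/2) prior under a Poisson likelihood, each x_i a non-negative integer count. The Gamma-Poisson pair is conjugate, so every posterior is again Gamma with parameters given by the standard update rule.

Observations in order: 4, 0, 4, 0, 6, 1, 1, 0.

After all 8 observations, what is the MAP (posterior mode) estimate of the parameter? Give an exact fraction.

obs 1: x=4 → posterior Gamma(7, 13/2)
obs 2: x=0 → posterior Gamma(7, 15/2)
obs 3: x=4 → posterior Gamma(11, 17/2)
obs 4: x=0 → posterior Gamma(11, 19/2)
obs 5: x=6 → posterior Gamma(17, 21/2)
obs 6: x=1 → posterior Gamma(18, 23/2)
obs 7: x=1 → posterior Gamma(19, 25/2)
obs 8: x=0 → posterior Gamma(19, 27/2)

4/3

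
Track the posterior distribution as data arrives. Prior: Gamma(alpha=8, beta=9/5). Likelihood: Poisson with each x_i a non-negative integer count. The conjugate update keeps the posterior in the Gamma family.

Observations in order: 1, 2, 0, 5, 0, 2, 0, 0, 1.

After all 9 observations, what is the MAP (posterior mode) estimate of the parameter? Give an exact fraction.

obs 1: x=1 → posterior Gamma(9, 14/5)
obs 2: x=2 → posterior Gamma(11, 19/5)
obs 3: x=0 → posterior Gamma(11, 24/5)
obs 4: x=5 → posterior Gamma(16, 29/5)
obs 5: x=0 → posterior Gamma(16, 34/5)
obs 6: x=2 → posterior Gamma(18, 39/5)
obs 7: x=0 → posterior Gamma(18, 44/5)
obs 8: x=0 → posterior Gamma(18, 49/5)
obs 9: x=1 → posterior Gamma(19, 54/5)

5/3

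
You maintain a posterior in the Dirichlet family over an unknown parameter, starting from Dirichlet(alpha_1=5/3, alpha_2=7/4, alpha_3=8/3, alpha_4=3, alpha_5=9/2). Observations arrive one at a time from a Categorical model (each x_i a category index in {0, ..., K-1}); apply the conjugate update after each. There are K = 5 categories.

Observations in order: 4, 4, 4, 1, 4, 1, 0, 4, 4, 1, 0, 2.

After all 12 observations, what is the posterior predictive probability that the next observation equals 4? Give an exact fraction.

126/307

obs 1: x=4 → posterior Dirichlet(5/3, 7/4, 8/3, 3, 11/2)
obs 2: x=4 → posterior Dirichlet(5/3, 7/4, 8/3, 3, 13/2)
obs 3: x=4 → posterior Dirichlet(5/3, 7/4, 8/3, 3, 15/2)
obs 4: x=1 → posterior Dirichlet(5/3, 11/4, 8/3, 3, 15/2)
obs 5: x=4 → posterior Dirichlet(5/3, 11/4, 8/3, 3, 17/2)
obs 6: x=1 → posterior Dirichlet(5/3, 15/4, 8/3, 3, 17/2)
obs 7: x=0 → posterior Dirichlet(8/3, 15/4, 8/3, 3, 17/2)
obs 8: x=4 → posterior Dirichlet(8/3, 15/4, 8/3, 3, 19/2)
obs 9: x=4 → posterior Dirichlet(8/3, 15/4, 8/3, 3, 21/2)
obs 10: x=1 → posterior Dirichlet(8/3, 19/4, 8/3, 3, 21/2)
obs 11: x=0 → posterior Dirichlet(11/3, 19/4, 8/3, 3, 21/2)
obs 12: x=2 → posterior Dirichlet(11/3, 19/4, 11/3, 3, 21/2)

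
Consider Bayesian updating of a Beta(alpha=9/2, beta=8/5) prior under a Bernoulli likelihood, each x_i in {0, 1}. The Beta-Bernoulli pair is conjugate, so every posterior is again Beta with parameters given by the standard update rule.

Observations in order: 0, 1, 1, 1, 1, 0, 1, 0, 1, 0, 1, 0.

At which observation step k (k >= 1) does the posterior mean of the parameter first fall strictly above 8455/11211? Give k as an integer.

obs 1: x=0 → posterior Beta(9/2, 13/5)
obs 2: x=1 → posterior Beta(11/2, 13/5)
obs 3: x=1 → posterior Beta(13/2, 13/5)
obs 4: x=1 → posterior Beta(15/2, 13/5)
obs 5: x=1 → posterior Beta(17/2, 13/5)
obs 6: x=0 → posterior Beta(17/2, 18/5)
obs 7: x=1 → posterior Beta(19/2, 18/5)
obs 8: x=0 → posterior Beta(19/2, 23/5)
obs 9: x=1 → posterior Beta(21/2, 23/5)
obs 10: x=0 → posterior Beta(21/2, 28/5)
obs 11: x=1 → posterior Beta(23/2, 28/5)
obs 12: x=0 → posterior Beta(23/2, 33/5)

k = 5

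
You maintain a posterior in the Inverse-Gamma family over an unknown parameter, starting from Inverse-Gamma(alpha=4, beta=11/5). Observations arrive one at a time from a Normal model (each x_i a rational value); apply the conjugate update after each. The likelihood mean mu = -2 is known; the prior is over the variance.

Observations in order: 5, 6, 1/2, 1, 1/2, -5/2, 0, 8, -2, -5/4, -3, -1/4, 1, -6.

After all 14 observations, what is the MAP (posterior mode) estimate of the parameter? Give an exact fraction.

obs 1: x=5 → posterior Inverse-Gamma(9/2, 267/10)
obs 2: x=6 → posterior Inverse-Gamma(5, 587/10)
obs 3: x=1/2 → posterior Inverse-Gamma(11/2, 2473/40)
obs 4: x=1 → posterior Inverse-Gamma(6, 2653/40)
obs 5: x=1/2 → posterior Inverse-Gamma(13/2, 1389/20)
obs 6: x=-5/2 → posterior Inverse-Gamma(7, 2783/40)
obs 7: x=0 → posterior Inverse-Gamma(15/2, 2863/40)
obs 8: x=8 → posterior Inverse-Gamma(8, 4863/40)
obs 9: x=-2 → posterior Inverse-Gamma(17/2, 4863/40)
obs 10: x=-5/4 → posterior Inverse-Gamma(9, 19497/160)
obs 11: x=-3 → posterior Inverse-Gamma(19/2, 19577/160)
obs 12: x=-1/4 → posterior Inverse-Gamma(10, 9911/80)
obs 13: x=1 → posterior Inverse-Gamma(21/2, 10271/80)
obs 14: x=-6 → posterior Inverse-Gamma(11, 10911/80)

3637/320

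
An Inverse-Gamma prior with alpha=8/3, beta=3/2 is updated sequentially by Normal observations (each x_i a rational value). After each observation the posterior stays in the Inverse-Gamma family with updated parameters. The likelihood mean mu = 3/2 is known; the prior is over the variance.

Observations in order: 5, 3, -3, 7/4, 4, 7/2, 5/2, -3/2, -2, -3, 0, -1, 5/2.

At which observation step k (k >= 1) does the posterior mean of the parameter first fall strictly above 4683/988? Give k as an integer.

obs 1: x=5 → posterior Inverse-Gamma(19/6, 61/8)
obs 2: x=3 → posterior Inverse-Gamma(11/3, 35/4)
obs 3: x=-3 → posterior Inverse-Gamma(25/6, 151/8)
obs 4: x=7/4 → posterior Inverse-Gamma(14/3, 605/32)
obs 5: x=4 → posterior Inverse-Gamma(31/6, 705/32)
obs 6: x=7/2 → posterior Inverse-Gamma(17/3, 769/32)
obs 7: x=5/2 → posterior Inverse-Gamma(37/6, 785/32)
obs 8: x=-3/2 → posterior Inverse-Gamma(20/3, 929/32)
obs 9: x=-2 → posterior Inverse-Gamma(43/6, 1125/32)
obs 10: x=-3 → posterior Inverse-Gamma(23/3, 1449/32)
obs 11: x=0 → posterior Inverse-Gamma(49/6, 1485/32)
obs 12: x=-1 → posterior Inverse-Gamma(26/3, 1585/32)
obs 13: x=5/2 → posterior Inverse-Gamma(55/6, 1601/32)

k = 3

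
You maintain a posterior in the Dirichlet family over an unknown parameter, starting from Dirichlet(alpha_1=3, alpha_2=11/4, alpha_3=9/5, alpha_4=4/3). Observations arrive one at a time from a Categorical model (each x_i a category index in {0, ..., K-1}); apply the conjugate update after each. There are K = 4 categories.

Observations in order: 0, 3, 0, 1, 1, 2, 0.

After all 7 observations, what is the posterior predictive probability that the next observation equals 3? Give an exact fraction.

140/953

obs 1: x=0 → posterior Dirichlet(4, 11/4, 9/5, 4/3)
obs 2: x=3 → posterior Dirichlet(4, 11/4, 9/5, 7/3)
obs 3: x=0 → posterior Dirichlet(5, 11/4, 9/5, 7/3)
obs 4: x=1 → posterior Dirichlet(5, 15/4, 9/5, 7/3)
obs 5: x=1 → posterior Dirichlet(5, 19/4, 9/5, 7/3)
obs 6: x=2 → posterior Dirichlet(5, 19/4, 14/5, 7/3)
obs 7: x=0 → posterior Dirichlet(6, 19/4, 14/5, 7/3)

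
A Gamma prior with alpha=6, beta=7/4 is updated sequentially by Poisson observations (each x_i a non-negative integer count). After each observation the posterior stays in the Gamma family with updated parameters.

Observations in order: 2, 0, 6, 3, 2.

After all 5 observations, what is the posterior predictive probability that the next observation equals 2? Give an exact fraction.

4772930413209528099387225071520/20825506393391550743120420649631

obs 1: x=2 → posterior Gamma(8, 11/4)
obs 2: x=0 → posterior Gamma(8, 15/4)
obs 3: x=6 → posterior Gamma(14, 19/4)
obs 4: x=3 → posterior Gamma(17, 23/4)
obs 5: x=2 → posterior Gamma(19, 27/4)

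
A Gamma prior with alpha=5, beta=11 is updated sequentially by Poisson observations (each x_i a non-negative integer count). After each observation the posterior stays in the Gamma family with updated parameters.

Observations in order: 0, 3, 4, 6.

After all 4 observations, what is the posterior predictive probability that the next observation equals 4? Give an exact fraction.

obs 1: x=0 → posterior Gamma(5, 12)
obs 2: x=3 → posterior Gamma(8, 13)
obs 3: x=4 → posterior Gamma(12, 14)
obs 4: x=6 → posterior Gamma(18, 15)

8845182902011871337890625/309485009821345068724781056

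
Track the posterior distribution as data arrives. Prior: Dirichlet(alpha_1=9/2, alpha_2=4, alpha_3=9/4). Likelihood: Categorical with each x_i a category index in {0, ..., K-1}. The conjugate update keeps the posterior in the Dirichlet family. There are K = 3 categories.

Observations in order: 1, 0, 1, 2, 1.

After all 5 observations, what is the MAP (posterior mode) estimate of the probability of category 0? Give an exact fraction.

6/17

obs 1: x=1 → posterior Dirichlet(9/2, 5, 9/4)
obs 2: x=0 → posterior Dirichlet(11/2, 5, 9/4)
obs 3: x=1 → posterior Dirichlet(11/2, 6, 9/4)
obs 4: x=2 → posterior Dirichlet(11/2, 6, 13/4)
obs 5: x=1 → posterior Dirichlet(11/2, 7, 13/4)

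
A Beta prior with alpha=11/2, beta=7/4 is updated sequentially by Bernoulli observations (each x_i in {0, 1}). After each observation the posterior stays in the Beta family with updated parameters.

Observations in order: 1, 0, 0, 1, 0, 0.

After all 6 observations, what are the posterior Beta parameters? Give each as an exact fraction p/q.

alpha=15/2, beta=23/4

obs 1: x=1 → posterior Beta(13/2, 7/4)
obs 2: x=0 → posterior Beta(13/2, 11/4)
obs 3: x=0 → posterior Beta(13/2, 15/4)
obs 4: x=1 → posterior Beta(15/2, 15/4)
obs 5: x=0 → posterior Beta(15/2, 19/4)
obs 6: x=0 → posterior Beta(15/2, 23/4)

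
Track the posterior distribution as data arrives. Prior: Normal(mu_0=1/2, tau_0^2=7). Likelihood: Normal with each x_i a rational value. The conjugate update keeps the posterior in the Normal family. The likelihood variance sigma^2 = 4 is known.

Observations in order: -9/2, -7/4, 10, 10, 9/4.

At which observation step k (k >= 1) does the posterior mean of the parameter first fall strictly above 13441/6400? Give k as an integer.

k = 4

obs 1: x=-9/2 → posterior Normal(-59/22, 28/11)
obs 2: x=-7/4 → posterior Normal(-167/72, 14/9)
obs 3: x=10 → posterior Normal(113/100, 28/25)
obs 4: x=10 → posterior Normal(393/128, 7/8)
obs 5: x=9/4 → posterior Normal(38/13, 28/39)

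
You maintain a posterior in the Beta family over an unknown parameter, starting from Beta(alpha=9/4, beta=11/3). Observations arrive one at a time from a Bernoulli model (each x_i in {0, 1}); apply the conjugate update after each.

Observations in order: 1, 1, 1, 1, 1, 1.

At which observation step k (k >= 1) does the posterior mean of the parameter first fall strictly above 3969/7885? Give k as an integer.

k = 2

obs 1: x=1 → posterior Beta(13/4, 11/3)
obs 2: x=1 → posterior Beta(17/4, 11/3)
obs 3: x=1 → posterior Beta(21/4, 11/3)
obs 4: x=1 → posterior Beta(25/4, 11/3)
obs 5: x=1 → posterior Beta(29/4, 11/3)
obs 6: x=1 → posterior Beta(33/4, 11/3)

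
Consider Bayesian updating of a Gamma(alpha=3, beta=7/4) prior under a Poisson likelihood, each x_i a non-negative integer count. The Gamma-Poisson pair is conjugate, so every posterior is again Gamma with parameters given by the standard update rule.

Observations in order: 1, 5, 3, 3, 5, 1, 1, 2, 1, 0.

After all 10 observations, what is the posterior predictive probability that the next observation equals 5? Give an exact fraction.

obs 1: x=1 → posterior Gamma(4, 11/4)
obs 2: x=5 → posterior Gamma(9, 15/4)
obs 3: x=3 → posterior Gamma(12, 19/4)
obs 4: x=3 → posterior Gamma(15, 23/4)
obs 5: x=5 → posterior Gamma(20, 27/4)
obs 6: x=1 → posterior Gamma(21, 31/4)
obs 7: x=1 → posterior Gamma(22, 35/4)
obs 8: x=2 → posterior Gamma(24, 39/4)
obs 9: x=1 → posterior Gamma(25, 43/4)
obs 10: x=0 → posterior Gamma(25, 47/4)

8573453556939423470544910772259324405563538805760/187440214896300782248461670678830463887389087759889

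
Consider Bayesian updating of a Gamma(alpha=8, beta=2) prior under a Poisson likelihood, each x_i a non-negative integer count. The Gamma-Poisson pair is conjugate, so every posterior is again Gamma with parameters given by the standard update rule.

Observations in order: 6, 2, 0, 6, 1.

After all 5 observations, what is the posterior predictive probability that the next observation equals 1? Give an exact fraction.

obs 1: x=6 → posterior Gamma(14, 3)
obs 2: x=2 → posterior Gamma(16, 4)
obs 3: x=0 → posterior Gamma(16, 5)
obs 4: x=6 → posterior Gamma(22, 6)
obs 5: x=1 → posterior Gamma(23, 7)

629481188821861075889/4722366482869645213696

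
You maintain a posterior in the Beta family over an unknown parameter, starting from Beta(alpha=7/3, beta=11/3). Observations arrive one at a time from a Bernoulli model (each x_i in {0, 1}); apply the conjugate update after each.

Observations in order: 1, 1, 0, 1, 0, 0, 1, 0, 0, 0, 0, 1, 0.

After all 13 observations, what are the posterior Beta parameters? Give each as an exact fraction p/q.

obs 1: x=1 → posterior Beta(10/3, 11/3)
obs 2: x=1 → posterior Beta(13/3, 11/3)
obs 3: x=0 → posterior Beta(13/3, 14/3)
obs 4: x=1 → posterior Beta(16/3, 14/3)
obs 5: x=0 → posterior Beta(16/3, 17/3)
obs 6: x=0 → posterior Beta(16/3, 20/3)
obs 7: x=1 → posterior Beta(19/3, 20/3)
obs 8: x=0 → posterior Beta(19/3, 23/3)
obs 9: x=0 → posterior Beta(19/3, 26/3)
obs 10: x=0 → posterior Beta(19/3, 29/3)
obs 11: x=0 → posterior Beta(19/3, 32/3)
obs 12: x=1 → posterior Beta(22/3, 32/3)
obs 13: x=0 → posterior Beta(22/3, 35/3)

alpha=22/3, beta=35/3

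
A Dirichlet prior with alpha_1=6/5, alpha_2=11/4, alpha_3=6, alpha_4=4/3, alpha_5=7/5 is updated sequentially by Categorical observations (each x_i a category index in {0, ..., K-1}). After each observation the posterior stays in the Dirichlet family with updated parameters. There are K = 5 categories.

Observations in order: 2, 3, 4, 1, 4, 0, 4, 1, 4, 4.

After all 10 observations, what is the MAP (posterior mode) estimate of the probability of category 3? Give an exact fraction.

obs 1: x=2 → posterior Dirichlet(6/5, 11/4, 7, 4/3, 7/5)
obs 2: x=3 → posterior Dirichlet(6/5, 11/4, 7, 7/3, 7/5)
obs 3: x=4 → posterior Dirichlet(6/5, 11/4, 7, 7/3, 12/5)
obs 4: x=1 → posterior Dirichlet(6/5, 15/4, 7, 7/3, 12/5)
obs 5: x=4 → posterior Dirichlet(6/5, 15/4, 7, 7/3, 17/5)
obs 6: x=0 → posterior Dirichlet(11/5, 15/4, 7, 7/3, 17/5)
obs 7: x=4 → posterior Dirichlet(11/5, 15/4, 7, 7/3, 22/5)
obs 8: x=1 → posterior Dirichlet(11/5, 19/4, 7, 7/3, 22/5)
obs 9: x=4 → posterior Dirichlet(11/5, 19/4, 7, 7/3, 27/5)
obs 10: x=4 → posterior Dirichlet(11/5, 19/4, 7, 7/3, 32/5)

80/1061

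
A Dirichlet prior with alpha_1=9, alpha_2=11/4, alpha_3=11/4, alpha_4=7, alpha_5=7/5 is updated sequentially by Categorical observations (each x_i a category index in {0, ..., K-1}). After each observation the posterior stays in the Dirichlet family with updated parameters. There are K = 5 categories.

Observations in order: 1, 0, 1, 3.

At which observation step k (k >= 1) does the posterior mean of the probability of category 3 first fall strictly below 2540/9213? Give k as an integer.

obs 1: x=1 → posterior Dirichlet(9, 15/4, 11/4, 7, 7/5)
obs 2: x=0 → posterior Dirichlet(10, 15/4, 11/4, 7, 7/5)
obs 3: x=1 → posterior Dirichlet(10, 19/4, 11/4, 7, 7/5)
obs 4: x=3 → posterior Dirichlet(10, 19/4, 11/4, 8, 7/5)

k = 3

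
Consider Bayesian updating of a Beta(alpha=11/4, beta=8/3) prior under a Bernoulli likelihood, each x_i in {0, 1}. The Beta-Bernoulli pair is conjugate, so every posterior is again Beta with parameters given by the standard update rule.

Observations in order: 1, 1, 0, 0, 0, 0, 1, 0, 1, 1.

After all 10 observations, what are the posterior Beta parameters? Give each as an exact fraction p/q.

obs 1: x=1 → posterior Beta(15/4, 8/3)
obs 2: x=1 → posterior Beta(19/4, 8/3)
obs 3: x=0 → posterior Beta(19/4, 11/3)
obs 4: x=0 → posterior Beta(19/4, 14/3)
obs 5: x=0 → posterior Beta(19/4, 17/3)
obs 6: x=0 → posterior Beta(19/4, 20/3)
obs 7: x=1 → posterior Beta(23/4, 20/3)
obs 8: x=0 → posterior Beta(23/4, 23/3)
obs 9: x=1 → posterior Beta(27/4, 23/3)
obs 10: x=1 → posterior Beta(31/4, 23/3)

alpha=31/4, beta=23/3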